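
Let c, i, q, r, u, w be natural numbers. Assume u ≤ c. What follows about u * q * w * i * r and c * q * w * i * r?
u * q * w * i * r ≤ c * q * w * i * r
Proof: Because u ≤ c, u * q ≤ c * q. Then u * q * w ≤ c * q * w. Then u * q * w * i ≤ c * q * w * i. Then u * q * w * i * r ≤ c * q * w * i * r.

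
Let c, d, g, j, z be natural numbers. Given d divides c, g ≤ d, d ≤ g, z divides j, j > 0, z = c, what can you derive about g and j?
g ≤ j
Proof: From d ≤ g and g ≤ d, d = g. z = c and z divides j, thus c divides j. Since d divides c, d divides j. Since j > 0, d ≤ j. d = g, so g ≤ j.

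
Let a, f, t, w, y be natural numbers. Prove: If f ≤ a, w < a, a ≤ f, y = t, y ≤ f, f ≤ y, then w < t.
From a ≤ f and f ≤ a, a = f. f ≤ y and y ≤ f, so f = y. Since a = f, a = y. y = t, so a = t. From w < a, w < t.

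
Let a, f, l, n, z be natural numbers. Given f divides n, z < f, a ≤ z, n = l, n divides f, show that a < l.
f divides n and n divides f, hence f = n. Since n = l, f = l. Since z < f, z < l. From a ≤ z, a < l.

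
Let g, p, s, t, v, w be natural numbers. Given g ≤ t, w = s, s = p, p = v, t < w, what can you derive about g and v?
g < v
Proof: w = s and s = p, hence w = p. Since p = v, w = v. Since t < w, t < v. Since g ≤ t, g < v.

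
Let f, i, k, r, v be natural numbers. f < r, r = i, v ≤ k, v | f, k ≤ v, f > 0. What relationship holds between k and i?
k < i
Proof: v ≤ k and k ≤ v, thus v = k. v | f, so k | f. f > 0, so k ≤ f. Since f < r, k < r. Because r = i, k < i.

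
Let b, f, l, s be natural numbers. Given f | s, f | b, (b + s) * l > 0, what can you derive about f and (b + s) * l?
f ≤ (b + s) * l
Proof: f | b and f | s, therefore f | b + s. Then f | (b + s) * l. Since (b + s) * l > 0, f ≤ (b + s) * l.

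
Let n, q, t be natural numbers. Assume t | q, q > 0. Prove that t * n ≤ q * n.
t | q and q > 0, hence t ≤ q. Then t * n ≤ q * n.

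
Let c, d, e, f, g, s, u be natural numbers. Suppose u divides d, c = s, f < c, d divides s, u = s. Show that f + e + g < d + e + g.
u = s and u divides d, hence s divides d. Since d divides s, s = d. Since c = s, c = d. Since f < c, f < d. Then f + e < d + e. Then f + e + g < d + e + g.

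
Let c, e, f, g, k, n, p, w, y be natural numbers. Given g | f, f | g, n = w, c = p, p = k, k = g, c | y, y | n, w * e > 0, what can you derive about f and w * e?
f ≤ w * e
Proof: g | f and f | g, thus g = f. Because c = p and p = k, c = k. Since k = g, c = g. c | y and y | n, therefore c | n. c = g, so g | n. Since n = w, g | w. Since g = f, f | w. Then f | w * e. Since w * e > 0, f ≤ w * e.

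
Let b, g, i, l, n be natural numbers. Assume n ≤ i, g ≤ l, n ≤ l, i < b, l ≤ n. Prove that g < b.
From l ≤ n and n ≤ l, l = n. Since g ≤ l, g ≤ n. From n ≤ i and i < b, n < b. From g ≤ n, g < b.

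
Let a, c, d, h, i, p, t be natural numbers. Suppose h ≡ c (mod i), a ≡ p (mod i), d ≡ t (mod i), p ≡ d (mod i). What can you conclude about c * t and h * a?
c * t ≡ h * a (mod i)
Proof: a ≡ p (mod i) and p ≡ d (mod i), so a ≡ d (mod i). Since d ≡ t (mod i), a ≡ t (mod i). h ≡ c (mod i), so h * a ≡ c * t (mod i). Then c * t ≡ h * a (mod i).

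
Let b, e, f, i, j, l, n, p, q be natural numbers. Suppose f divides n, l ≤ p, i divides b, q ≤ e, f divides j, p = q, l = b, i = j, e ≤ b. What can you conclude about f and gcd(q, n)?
f divides gcd(q, n)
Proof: p = q and l ≤ p, hence l ≤ q. Since l = b, b ≤ q. q ≤ e and e ≤ b, therefore q ≤ b. Since b ≤ q, b = q. i = j and i divides b, thus j divides b. b = q, so j divides q. Since f divides j, f divides q. f divides n, so f divides gcd(q, n).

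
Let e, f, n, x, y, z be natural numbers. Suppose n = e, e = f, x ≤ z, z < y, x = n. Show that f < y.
x = n and x ≤ z, thus n ≤ z. Since z < y, n < y. Since n = e, e < y. e = f, so f < y.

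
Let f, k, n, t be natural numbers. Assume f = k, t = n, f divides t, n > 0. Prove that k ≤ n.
From t = n and f divides t, f divides n. f = k, so k divides n. n > 0, so k ≤ n.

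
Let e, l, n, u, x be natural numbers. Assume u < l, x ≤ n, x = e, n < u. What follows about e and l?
e < l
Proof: x ≤ n and n < u, hence x < u. u < l, so x < l. Since x = e, e < l.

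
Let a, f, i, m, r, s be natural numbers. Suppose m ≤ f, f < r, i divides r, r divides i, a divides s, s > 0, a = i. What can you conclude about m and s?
m < s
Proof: m ≤ f and f < r, hence m < r. i divides r and r divides i, hence i = r. a = i and a divides s, hence i divides s. s > 0, so i ≤ s. Since i = r, r ≤ s. m < r, so m < s.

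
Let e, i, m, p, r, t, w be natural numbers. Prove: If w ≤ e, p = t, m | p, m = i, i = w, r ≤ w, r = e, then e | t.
From m = i and i = w, m = w. r = e and r ≤ w, therefore e ≤ w. From w ≤ e, w = e. m = w, so m = e. Since m | p, e | p. p = t, so e | t.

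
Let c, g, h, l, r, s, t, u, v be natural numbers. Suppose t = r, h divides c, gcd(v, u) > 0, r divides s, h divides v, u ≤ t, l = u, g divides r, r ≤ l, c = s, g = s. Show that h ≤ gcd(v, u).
l = u and r ≤ l, so r ≤ u. t = r and u ≤ t, hence u ≤ r. Since r ≤ u, r = u. g = s and g divides r, thus s divides r. r divides s, so s = r. Since c = s, c = r. Since h divides c, h divides r. Since r = u, h divides u. Because h divides v, h divides gcd(v, u). Since gcd(v, u) > 0, h ≤ gcd(v, u).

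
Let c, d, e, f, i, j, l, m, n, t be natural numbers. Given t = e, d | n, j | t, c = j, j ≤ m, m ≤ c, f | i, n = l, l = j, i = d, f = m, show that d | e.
Because c = j and m ≤ c, m ≤ j. Since j ≤ m, m = j. Since f = m, f = j. Since f | i, j | i. i = d, so j | d. n = l and l = j, therefore n = j. Since d | n, d | j. Since j | d, j = d. Since t = e and j | t, j | e. Since j = d, d | e.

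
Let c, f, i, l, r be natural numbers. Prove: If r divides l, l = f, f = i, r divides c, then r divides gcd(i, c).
l = f and f = i, thus l = i. Since r divides l, r divides i. r divides c, so r divides gcd(i, c).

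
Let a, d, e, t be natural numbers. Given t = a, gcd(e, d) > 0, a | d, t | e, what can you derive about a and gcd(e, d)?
a ≤ gcd(e, d)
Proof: t = a and t | e, thus a | e. a | d, so a | gcd(e, d). Since gcd(e, d) > 0, a ≤ gcd(e, d).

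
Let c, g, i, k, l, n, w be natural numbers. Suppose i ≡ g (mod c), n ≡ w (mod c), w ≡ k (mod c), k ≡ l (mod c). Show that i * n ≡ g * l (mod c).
n ≡ w (mod c) and w ≡ k (mod c), thus n ≡ k (mod c). Since k ≡ l (mod c), n ≡ l (mod c). From i ≡ g (mod c), by multiplying congruences, i * n ≡ g * l (mod c).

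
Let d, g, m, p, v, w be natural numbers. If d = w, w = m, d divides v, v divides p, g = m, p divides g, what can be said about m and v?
m = v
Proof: d = w and w = m, therefore d = m. d divides v, so m divides v. g = m and p divides g, thus p divides m. v divides p, so v divides m. Since m divides v, m = v.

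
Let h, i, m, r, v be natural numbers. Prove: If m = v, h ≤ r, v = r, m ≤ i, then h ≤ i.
Since m = v and v = r, m = r. m ≤ i, so r ≤ i. Since h ≤ r, h ≤ i.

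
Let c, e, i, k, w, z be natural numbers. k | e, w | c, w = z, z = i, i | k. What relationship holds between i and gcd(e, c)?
i | gcd(e, c)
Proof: Because i | k and k | e, i | e. w = z and z = i, therefore w = i. w | c, so i | c. i | e, so i | gcd(e, c).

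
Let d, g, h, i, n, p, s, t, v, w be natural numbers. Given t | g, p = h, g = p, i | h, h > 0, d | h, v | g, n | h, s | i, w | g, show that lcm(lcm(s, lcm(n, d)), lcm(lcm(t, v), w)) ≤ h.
s | i and i | h, hence s | h. n | h and d | h, so lcm(n, d) | h. Since s | h, lcm(s, lcm(n, d)) | h. g = p and p = h, hence g = h. t | g and v | g, hence lcm(t, v) | g. Since w | g, lcm(lcm(t, v), w) | g. Since g = h, lcm(lcm(t, v), w) | h. From lcm(s, lcm(n, d)) | h, lcm(lcm(s, lcm(n, d)), lcm(lcm(t, v), w)) | h. Since h > 0, lcm(lcm(s, lcm(n, d)), lcm(lcm(t, v), w)) ≤ h.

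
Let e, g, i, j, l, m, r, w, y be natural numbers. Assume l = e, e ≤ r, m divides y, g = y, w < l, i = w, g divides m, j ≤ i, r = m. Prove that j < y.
g = y and g divides m, hence y divides m. m divides y, so m = y. i = w and j ≤ i, thus j ≤ w. Because l = e and w < l, w < e. Since r = m and e ≤ r, e ≤ m. Since w < e, w < m. j ≤ w, so j < m. m = y, so j < y.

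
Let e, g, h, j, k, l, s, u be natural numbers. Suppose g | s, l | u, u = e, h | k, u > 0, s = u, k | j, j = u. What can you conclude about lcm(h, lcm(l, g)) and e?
lcm(h, lcm(l, g)) ≤ e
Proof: j = u and k | j, so k | u. h | k, so h | u. s = u and g | s, thus g | u. l | u, so lcm(l, g) | u. Since h | u, lcm(h, lcm(l, g)) | u. u > 0, so lcm(h, lcm(l, g)) ≤ u. u = e, so lcm(h, lcm(l, g)) ≤ e.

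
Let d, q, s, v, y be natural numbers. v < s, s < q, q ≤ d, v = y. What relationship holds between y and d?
y < d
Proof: Because v = y and v < s, y < s. Since s < q, y < q. q ≤ d, so y < d.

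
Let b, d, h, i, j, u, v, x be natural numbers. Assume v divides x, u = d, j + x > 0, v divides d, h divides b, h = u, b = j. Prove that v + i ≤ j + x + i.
Because h = u and u = d, h = d. Since b = j and h divides b, h divides j. h = d, so d divides j. From v divides d, v divides j. v divides x, so v divides j + x. Since j + x > 0, v ≤ j + x. Then v + i ≤ j + x + i.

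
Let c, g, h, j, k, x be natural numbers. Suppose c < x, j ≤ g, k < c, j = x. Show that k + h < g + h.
k < c and c < x, therefore k < x. j = x and j ≤ g, hence x ≤ g. Since k < x, k < g. Then k + h < g + h.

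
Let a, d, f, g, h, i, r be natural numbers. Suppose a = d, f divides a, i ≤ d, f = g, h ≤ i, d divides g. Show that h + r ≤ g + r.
a = d and f divides a, thus f divides d. f = g, so g divides d. d divides g, so d = g. h ≤ i and i ≤ d, so h ≤ d. Because d = g, h ≤ g. Then h + r ≤ g + r.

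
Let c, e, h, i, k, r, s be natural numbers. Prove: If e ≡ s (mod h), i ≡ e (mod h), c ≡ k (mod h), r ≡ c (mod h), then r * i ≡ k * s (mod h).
r ≡ c (mod h) and c ≡ k (mod h), hence r ≡ k (mod h). i ≡ e (mod h) and e ≡ s (mod h), thus i ≡ s (mod h). From r ≡ k (mod h), by multiplying congruences, r * i ≡ k * s (mod h).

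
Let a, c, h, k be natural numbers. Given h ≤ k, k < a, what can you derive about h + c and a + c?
h + c < a + c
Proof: From h ≤ k and k < a, h < a. Then h + c < a + c.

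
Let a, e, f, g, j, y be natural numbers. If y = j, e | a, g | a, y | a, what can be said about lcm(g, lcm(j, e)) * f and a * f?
lcm(g, lcm(j, e)) * f | a * f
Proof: y = j and y | a, therefore j | a. e | a, so lcm(j, e) | a. g | a, so lcm(g, lcm(j, e)) | a. Then lcm(g, lcm(j, e)) * f | a * f.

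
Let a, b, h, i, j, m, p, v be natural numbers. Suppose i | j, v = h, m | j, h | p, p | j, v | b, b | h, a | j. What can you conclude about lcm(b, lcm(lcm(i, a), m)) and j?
lcm(b, lcm(lcm(i, a), m)) | j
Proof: From v = h and v | b, h | b. Since b | h, h = b. h | p and p | j, thus h | j. Since h = b, b | j. i | j and a | j, therefore lcm(i, a) | j. Since m | j, lcm(lcm(i, a), m) | j. Since b | j, lcm(b, lcm(lcm(i, a), m)) | j.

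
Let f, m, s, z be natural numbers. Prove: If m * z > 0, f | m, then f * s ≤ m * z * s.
f | m, thus f | m * z. Since m * z > 0, f ≤ m * z. Then f * s ≤ m * z * s.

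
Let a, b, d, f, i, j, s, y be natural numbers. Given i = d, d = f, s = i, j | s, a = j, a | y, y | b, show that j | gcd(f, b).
i = d and d = f, hence i = f. s = i and j | s, hence j | i. i = f, so j | f. a = j and a | y, hence j | y. y | b, so j | b. j | f, so j | gcd(f, b).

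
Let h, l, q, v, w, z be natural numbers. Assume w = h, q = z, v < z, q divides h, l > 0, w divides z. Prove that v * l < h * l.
q = z and q divides h, thus z divides h. w = h and w divides z, so h divides z. Because z divides h, z = h. Since v < z, v < h. Combined with l > 0, by multiplying by a positive, v * l < h * l.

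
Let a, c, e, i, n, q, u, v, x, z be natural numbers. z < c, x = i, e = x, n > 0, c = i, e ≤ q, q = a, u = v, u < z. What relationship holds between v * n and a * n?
v * n < a * n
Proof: Since u = v and u < z, v < z. Since z < c, v < c. Since c = i, v < i. Because e = x and x = i, e = i. q = a and e ≤ q, so e ≤ a. Since e = i, i ≤ a. v < i, so v < a. Since n > 0, by multiplying by a positive, v * n < a * n.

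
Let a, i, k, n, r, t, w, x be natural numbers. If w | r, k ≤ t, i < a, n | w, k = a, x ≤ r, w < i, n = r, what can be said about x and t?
x < t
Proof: Because n = r and n | w, r | w. w | r, so w = r. w < i and i < a, therefore w < a. Because k = a and k ≤ t, a ≤ t. Since w < a, w < t. Since w = r, r < t. Since x ≤ r, x < t.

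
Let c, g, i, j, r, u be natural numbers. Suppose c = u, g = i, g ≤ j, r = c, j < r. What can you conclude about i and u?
i < u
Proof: Because g = i and g ≤ j, i ≤ j. r = c and j < r, therefore j < c. i ≤ j, so i < c. Because c = u, i < u.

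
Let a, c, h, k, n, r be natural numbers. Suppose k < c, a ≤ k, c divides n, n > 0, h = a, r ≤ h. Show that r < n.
h = a and r ≤ h, thus r ≤ a. a ≤ k, so r ≤ k. From k < c, r < c. c divides n and n > 0, therefore c ≤ n. r < c, so r < n.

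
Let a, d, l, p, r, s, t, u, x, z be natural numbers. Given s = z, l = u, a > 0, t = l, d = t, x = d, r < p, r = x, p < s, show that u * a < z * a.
x = d and d = t, therefore x = t. From t = l and l = u, t = u. From x = t, x = u. r = x and r < p, thus x < p. x = u, so u < p. s = z and p < s, thus p < z. u < p, so u < z. Combined with a > 0, by multiplying by a positive, u * a < z * a.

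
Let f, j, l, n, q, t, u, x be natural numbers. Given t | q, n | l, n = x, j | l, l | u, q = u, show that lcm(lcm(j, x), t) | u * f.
Because n = x and n | l, x | l. From j | l, lcm(j, x) | l. l | u, so lcm(j, x) | u. Because q = u and t | q, t | u. Since lcm(j, x) | u, lcm(lcm(j, x), t) | u. Then lcm(lcm(j, x), t) | u * f.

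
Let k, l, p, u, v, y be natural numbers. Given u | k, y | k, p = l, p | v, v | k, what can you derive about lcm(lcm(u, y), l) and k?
lcm(lcm(u, y), l) | k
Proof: u | k and y | k, so lcm(u, y) | k. Since p | v and v | k, p | k. Because p = l, l | k. Because lcm(u, y) | k, lcm(lcm(u, y), l) | k.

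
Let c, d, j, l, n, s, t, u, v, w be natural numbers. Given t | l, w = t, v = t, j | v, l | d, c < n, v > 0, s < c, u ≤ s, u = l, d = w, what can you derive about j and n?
j < n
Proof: j | v and v > 0, thus j ≤ v. v = t, so j ≤ t. d = w and l | d, so l | w. Since w = t, l | t. Since t | l, l = t. Since u = l, u = t. Since s < c and c < n, s < n. u ≤ s, so u < n. u = t, so t < n. j ≤ t, so j < n.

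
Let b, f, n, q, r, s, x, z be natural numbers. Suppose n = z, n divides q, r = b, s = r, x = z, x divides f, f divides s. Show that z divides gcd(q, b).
From n = z and n divides q, z divides q. x = z and x divides f, so z divides f. Since f divides s, z divides s. Since s = r, z divides r. Since r = b, z divides b. Since z divides q, z divides gcd(q, b).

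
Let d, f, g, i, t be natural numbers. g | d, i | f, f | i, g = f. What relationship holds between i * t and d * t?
i * t | d * t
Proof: f | i and i | f, thus f = i. g = f, so g = i. From g | d, i | d. Then i * t | d * t.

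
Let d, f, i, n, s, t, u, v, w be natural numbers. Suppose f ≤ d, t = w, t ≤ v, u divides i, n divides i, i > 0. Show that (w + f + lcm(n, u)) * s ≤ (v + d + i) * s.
Since t = w and t ≤ v, w ≤ v. n divides i and u divides i, so lcm(n, u) divides i. i > 0, so lcm(n, u) ≤ i. f ≤ d, so f + lcm(n, u) ≤ d + i. Because w ≤ v, w + f + lcm(n, u) ≤ v + d + i. By multiplying by a non-negative, (w + f + lcm(n, u)) * s ≤ (v + d + i) * s.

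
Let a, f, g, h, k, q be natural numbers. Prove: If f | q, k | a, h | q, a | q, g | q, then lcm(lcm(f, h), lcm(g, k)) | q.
f | q and h | q, hence lcm(f, h) | q. k | a and a | q, therefore k | q. Since g | q, lcm(g, k) | q. Since lcm(f, h) | q, lcm(lcm(f, h), lcm(g, k)) | q.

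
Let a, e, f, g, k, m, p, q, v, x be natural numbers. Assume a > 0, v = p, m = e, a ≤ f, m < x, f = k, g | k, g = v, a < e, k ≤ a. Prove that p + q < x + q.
g = v and v = p, hence g = p. From f = k and a ≤ f, a ≤ k. Since k ≤ a, k = a. g | k, so g | a. From g = p, p | a. a > 0, so p ≤ a. Because m = e and m < x, e < x. Because a < e, a < x. p ≤ a, so p < x. Then p + q < x + q.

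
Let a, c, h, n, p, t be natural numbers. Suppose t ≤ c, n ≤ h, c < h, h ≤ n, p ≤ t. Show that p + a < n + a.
h ≤ n and n ≤ h, hence h = n. From p ≤ t and t ≤ c, p ≤ c. Since c < h, p < h. h = n, so p < n. Then p + a < n + a.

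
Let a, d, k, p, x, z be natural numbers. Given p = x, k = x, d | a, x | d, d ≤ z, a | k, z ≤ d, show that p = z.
From d | a and a | k, d | k. Since k = x, d | x. x | d, so x = d. Since p = x, p = d. Since d ≤ z and z ≤ d, d = z. Since p = d, p = z.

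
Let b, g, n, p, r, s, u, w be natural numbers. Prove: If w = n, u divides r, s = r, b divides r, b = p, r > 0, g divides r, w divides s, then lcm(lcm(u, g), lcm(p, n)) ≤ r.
u divides r and g divides r, so lcm(u, g) divides r. b = p and b divides r, thus p divides r. w = n and w divides s, thus n divides s. Because s = r, n divides r. p divides r, so lcm(p, n) divides r. Since lcm(u, g) divides r, lcm(lcm(u, g), lcm(p, n)) divides r. r > 0, so lcm(lcm(u, g), lcm(p, n)) ≤ r.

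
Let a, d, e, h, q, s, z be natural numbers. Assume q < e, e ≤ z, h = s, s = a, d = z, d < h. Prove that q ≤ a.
From q < e and e ≤ z, q < z. h = s and s = a, so h = a. d = z and d < h, therefore z < h. Since h = a, z < a. Since q < z, q < a. Then q ≤ a.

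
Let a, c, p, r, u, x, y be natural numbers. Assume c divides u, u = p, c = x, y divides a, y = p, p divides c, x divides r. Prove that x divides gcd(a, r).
u = p and c divides u, therefore c divides p. p divides c, so p = c. Since c = x, p = x. Because y = p and y divides a, p divides a. p = x, so x divides a. From x divides r, x divides gcd(a, r).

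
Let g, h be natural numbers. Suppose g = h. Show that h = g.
Since g = h, by symmetry, h = g.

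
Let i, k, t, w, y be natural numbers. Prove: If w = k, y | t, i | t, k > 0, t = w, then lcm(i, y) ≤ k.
Since t = w and w = k, t = k. i | t and y | t, therefore lcm(i, y) | t. t = k, so lcm(i, y) | k. k > 0, so lcm(i, y) ≤ k.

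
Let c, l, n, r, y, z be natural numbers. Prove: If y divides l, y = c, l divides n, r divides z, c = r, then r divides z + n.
Because y = c and c = r, y = r. From y divides l and l divides n, y divides n. Since y = r, r divides n. Since r divides z, r divides z + n.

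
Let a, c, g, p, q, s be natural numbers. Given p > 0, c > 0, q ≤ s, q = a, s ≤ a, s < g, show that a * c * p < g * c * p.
q = a and q ≤ s, hence a ≤ s. Since s ≤ a, s = a. Since s < g, a < g. Since c > 0, by multiplying by a positive, a * c < g * c. Because p > 0, by multiplying by a positive, a * c * p < g * c * p.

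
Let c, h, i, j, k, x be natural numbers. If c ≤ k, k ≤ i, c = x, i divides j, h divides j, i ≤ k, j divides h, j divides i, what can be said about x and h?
x ≤ h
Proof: i divides j and j divides i, hence i = j. j divides h and h divides j, so j = h. Since i = j, i = h. Since k ≤ i and i ≤ k, k = i. Since c = x and c ≤ k, x ≤ k. Since k = i, x ≤ i. i = h, so x ≤ h.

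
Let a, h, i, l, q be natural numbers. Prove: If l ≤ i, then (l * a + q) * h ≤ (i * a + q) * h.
Because l ≤ i, l * a ≤ i * a. Then l * a + q ≤ i * a + q. Then (l * a + q) * h ≤ (i * a + q) * h.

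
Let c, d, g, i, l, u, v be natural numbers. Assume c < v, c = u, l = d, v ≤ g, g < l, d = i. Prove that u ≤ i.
c = u and c < v, hence u < v. Because l = d and g < l, g < d. v ≤ g, so v < d. Since u < v, u < d. Because d = i, u < i. Then u ≤ i.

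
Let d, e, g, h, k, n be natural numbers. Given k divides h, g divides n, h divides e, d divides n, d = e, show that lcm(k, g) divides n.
From k divides h and h divides e, k divides e. From d = e and d divides n, e divides n. k divides e, so k divides n. Since g divides n, lcm(k, g) divides n.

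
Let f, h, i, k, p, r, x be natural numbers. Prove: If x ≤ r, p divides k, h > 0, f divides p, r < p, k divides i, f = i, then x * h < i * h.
Since p divides k and k divides i, p divides i. From f = i and f divides p, i divides p. Since p divides i, p = i. x ≤ r and r < p, therefore x < p. p = i, so x < i. Since h > 0, by multiplying by a positive, x * h < i * h.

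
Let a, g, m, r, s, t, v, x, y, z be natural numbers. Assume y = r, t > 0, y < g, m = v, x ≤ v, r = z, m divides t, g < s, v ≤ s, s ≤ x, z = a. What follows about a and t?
a < t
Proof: From r = z and z = a, r = a. Because y < g and g < s, y < s. Since y = r, r < s. s ≤ x and x ≤ v, thus s ≤ v. Since v ≤ s, v = s. m divides t and t > 0, therefore m ≤ t. m = v, so v ≤ t. v = s, so s ≤ t. Since r < s, r < t. r = a, so a < t.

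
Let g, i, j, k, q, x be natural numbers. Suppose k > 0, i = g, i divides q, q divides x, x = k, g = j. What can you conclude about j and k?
j ≤ k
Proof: Because i = g and g = j, i = j. Because i divides q and q divides x, i divides x. Since x = k, i divides k. Because k > 0, i ≤ k. Since i = j, j ≤ k.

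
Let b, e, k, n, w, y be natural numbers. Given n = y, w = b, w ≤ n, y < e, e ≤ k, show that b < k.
w = b and w ≤ n, therefore b ≤ n. Since n = y, b ≤ y. Since y < e and e ≤ k, y < k. Since b ≤ y, b < k.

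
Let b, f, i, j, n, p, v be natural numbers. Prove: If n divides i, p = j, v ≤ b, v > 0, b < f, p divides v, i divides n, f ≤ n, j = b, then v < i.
Since p = j and p divides v, j divides v. Because v > 0, j ≤ v. Since j = b, b ≤ v. Since v ≤ b, b = v. n divides i and i divides n, thus n = i. Because b < f and f ≤ n, b < n. n = i, so b < i. Because b = v, v < i.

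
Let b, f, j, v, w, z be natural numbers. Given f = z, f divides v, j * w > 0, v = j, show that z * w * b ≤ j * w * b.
f = z and f divides v, so z divides v. Because v = j, z divides j. Then z * w divides j * w. Because j * w > 0, z * w ≤ j * w. By multiplying by a non-negative, z * w * b ≤ j * w * b.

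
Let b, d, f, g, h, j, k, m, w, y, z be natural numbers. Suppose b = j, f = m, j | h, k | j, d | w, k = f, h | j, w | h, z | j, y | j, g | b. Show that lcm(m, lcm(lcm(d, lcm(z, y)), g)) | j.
Since k = f and f = m, k = m. k | j, so m | j. h | j and j | h, therefore h = j. Since w | h, w | j. Since d | w, d | j. z | j and y | j, thus lcm(z, y) | j. Since d | j, lcm(d, lcm(z, y)) | j. Because b = j and g | b, g | j. Since lcm(d, lcm(z, y)) | j, lcm(lcm(d, lcm(z, y)), g) | j. Since m | j, lcm(m, lcm(lcm(d, lcm(z, y)), g)) | j.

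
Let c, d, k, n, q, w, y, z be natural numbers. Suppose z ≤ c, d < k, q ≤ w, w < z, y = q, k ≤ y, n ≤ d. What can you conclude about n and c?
n < c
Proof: From d < k and k ≤ y, d < y. y = q, so d < q. q ≤ w and w < z, hence q < z. Since z ≤ c, q < c. d < q, so d < c. n ≤ d, so n < c.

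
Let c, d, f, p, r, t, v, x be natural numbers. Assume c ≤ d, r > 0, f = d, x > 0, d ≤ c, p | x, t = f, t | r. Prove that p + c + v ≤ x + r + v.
From p | x and x > 0, p ≤ x. d ≤ c and c ≤ d, thus d = c. f = d, so f = c. t = f and t | r, thus f | r. Since r > 0, f ≤ r. Because f = c, c ≤ r. Then c + v ≤ r + v. Since p ≤ x, p + c + v ≤ x + r + v.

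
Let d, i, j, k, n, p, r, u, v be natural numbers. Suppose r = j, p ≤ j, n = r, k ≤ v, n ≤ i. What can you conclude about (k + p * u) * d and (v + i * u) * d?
(k + p * u) * d ≤ (v + i * u) * d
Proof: n = r and r = j, therefore n = j. Since n ≤ i, j ≤ i. Since p ≤ j, p ≤ i. By multiplying by a non-negative, p * u ≤ i * u. Since k ≤ v, k + p * u ≤ v + i * u. By multiplying by a non-negative, (k + p * u) * d ≤ (v + i * u) * d.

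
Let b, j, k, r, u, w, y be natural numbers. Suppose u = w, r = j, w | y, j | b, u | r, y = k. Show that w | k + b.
Since y = k and w | y, w | k. From r = j and u | r, u | j. j | b, so u | b. u = w, so w | b. Since w | k, w | k + b.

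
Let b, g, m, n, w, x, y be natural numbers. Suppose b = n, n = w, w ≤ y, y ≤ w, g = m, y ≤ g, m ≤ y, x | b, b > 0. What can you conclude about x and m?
x ≤ m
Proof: Since b = n and n = w, b = w. w ≤ y and y ≤ w, thus w = y. Since b = w, b = y. g = m and y ≤ g, thus y ≤ m. Since m ≤ y, y = m. b = y, so b = m. x | b and b > 0, thus x ≤ b. b = m, so x ≤ m.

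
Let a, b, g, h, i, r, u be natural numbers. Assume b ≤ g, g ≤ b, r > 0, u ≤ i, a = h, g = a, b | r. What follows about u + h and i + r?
u + h ≤ i + r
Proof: g = a and a = h, so g = h. b ≤ g and g ≤ b, hence b = g. b | r and r > 0, thus b ≤ r. b = g, so g ≤ r. g = h, so h ≤ r. Since u ≤ i, u + h ≤ i + r.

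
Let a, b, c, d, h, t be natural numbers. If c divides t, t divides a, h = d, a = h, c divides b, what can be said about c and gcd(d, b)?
c divides gcd(d, b)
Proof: a = h and h = d, therefore a = d. Since t divides a, t divides d. Since c divides t, c divides d. c divides b, so c divides gcd(d, b).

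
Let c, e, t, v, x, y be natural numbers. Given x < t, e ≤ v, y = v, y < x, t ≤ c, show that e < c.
Since y = v and y < x, v < x. Since e ≤ v, e < x. x < t and t ≤ c, so x < c. Since e < x, e < c.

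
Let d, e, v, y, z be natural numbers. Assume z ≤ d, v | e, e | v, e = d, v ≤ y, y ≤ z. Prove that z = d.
v | e and e | v, hence v = e. Since e = d, v = d. v ≤ y and y ≤ z, hence v ≤ z. Since v = d, d ≤ z. z ≤ d, so z = d.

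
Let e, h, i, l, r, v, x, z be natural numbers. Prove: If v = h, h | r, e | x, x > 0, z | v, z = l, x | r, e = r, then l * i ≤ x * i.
From e = r and e | x, r | x. From x | r, r = x. Since v = h and z | v, z | h. Since h | r, z | r. Since z = l, l | r. r = x, so l | x. Since x > 0, l ≤ x. Then l * i ≤ x * i.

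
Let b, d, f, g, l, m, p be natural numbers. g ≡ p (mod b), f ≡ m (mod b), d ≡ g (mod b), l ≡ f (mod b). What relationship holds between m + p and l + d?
m + p ≡ l + d (mod b)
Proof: l ≡ f (mod b) and f ≡ m (mod b), so l ≡ m (mod b). From d ≡ g (mod b) and g ≡ p (mod b), d ≡ p (mod b). Since l ≡ m (mod b), by adding congruences, l + d ≡ m + p (mod b). Then m + p ≡ l + d (mod b).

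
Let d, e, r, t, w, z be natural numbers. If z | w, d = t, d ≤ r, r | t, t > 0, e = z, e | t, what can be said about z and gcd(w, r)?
z | gcd(w, r)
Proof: From d = t and d ≤ r, t ≤ r. Because r | t and t > 0, r ≤ t. Because t ≤ r, t = r. Because e = z and e | t, z | t. Since t = r, z | r. Because z | w, z | gcd(w, r).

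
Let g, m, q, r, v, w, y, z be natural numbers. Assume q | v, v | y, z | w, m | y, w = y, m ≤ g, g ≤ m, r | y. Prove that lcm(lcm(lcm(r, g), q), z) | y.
m ≤ g and g ≤ m, therefore m = g. Since m | y, g | y. Since r | y, lcm(r, g) | y. q | v and v | y, therefore q | y. lcm(r, g) | y, so lcm(lcm(r, g), q) | y. Since w = y and z | w, z | y. lcm(lcm(r, g), q) | y, so lcm(lcm(lcm(r, g), q), z) | y.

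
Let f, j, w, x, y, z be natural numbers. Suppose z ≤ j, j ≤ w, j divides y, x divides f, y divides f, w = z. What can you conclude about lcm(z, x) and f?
lcm(z, x) divides f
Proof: w = z and j ≤ w, thus j ≤ z. Since z ≤ j, j = z. Because j divides y and y divides f, j divides f. Since j = z, z divides f. x divides f, so lcm(z, x) divides f.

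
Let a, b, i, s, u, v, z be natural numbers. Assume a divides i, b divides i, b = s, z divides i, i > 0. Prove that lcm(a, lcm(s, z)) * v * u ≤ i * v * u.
Because b = s and b divides i, s divides i. z divides i, so lcm(s, z) divides i. Because a divides i, lcm(a, lcm(s, z)) divides i. i > 0, so lcm(a, lcm(s, z)) ≤ i. By multiplying by a non-negative, lcm(a, lcm(s, z)) * v ≤ i * v. By multiplying by a non-negative, lcm(a, lcm(s, z)) * v * u ≤ i * v * u.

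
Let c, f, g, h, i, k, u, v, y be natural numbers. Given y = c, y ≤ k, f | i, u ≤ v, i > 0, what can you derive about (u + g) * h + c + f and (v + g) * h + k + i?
(u + g) * h + c + f ≤ (v + g) * h + k + i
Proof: From u ≤ v, u + g ≤ v + g. Then (u + g) * h ≤ (v + g) * h. y = c and y ≤ k, therefore c ≤ k. From (u + g) * h ≤ (v + g) * h, (u + g) * h + c ≤ (v + g) * h + k. f | i and i > 0, thus f ≤ i. Since (u + g) * h + c ≤ (v + g) * h + k, (u + g) * h + c + f ≤ (v + g) * h + k + i.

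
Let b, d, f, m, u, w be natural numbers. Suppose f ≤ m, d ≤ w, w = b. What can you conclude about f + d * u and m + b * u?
f + d * u ≤ m + b * u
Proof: w = b and d ≤ w, so d ≤ b. Then d * u ≤ b * u. f ≤ m, so f + d * u ≤ m + b * u.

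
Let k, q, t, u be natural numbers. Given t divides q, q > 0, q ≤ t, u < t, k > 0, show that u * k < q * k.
t divides q and q > 0, thus t ≤ q. Because q ≤ t, t = q. u < t, so u < q. Because k > 0, by multiplying by a positive, u * k < q * k.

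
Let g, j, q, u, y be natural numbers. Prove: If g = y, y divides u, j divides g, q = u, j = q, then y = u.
j = q and j divides g, therefore q divides g. Since q = u, u divides g. g = y, so u divides y. y divides u, so u = y. Then y = u.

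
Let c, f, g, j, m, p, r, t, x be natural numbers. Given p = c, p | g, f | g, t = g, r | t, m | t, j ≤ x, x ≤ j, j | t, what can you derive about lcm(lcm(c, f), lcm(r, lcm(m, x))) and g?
lcm(lcm(c, f), lcm(r, lcm(m, x))) | g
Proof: p = c and p | g, thus c | g. Since f | g, lcm(c, f) | g. j ≤ x and x ≤ j, hence j = x. From j | t, x | t. m | t, so lcm(m, x) | t. r | t, so lcm(r, lcm(m, x)) | t. Since t = g, lcm(r, lcm(m, x)) | g. lcm(c, f) | g, so lcm(lcm(c, f), lcm(r, lcm(m, x))) | g.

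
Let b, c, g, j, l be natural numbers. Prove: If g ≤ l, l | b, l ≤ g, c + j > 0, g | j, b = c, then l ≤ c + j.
b = c and l | b, thus l | c. g ≤ l and l ≤ g, therefore g = l. Since g | j, l | j. l | c, so l | c + j. Since c + j > 0, l ≤ c + j.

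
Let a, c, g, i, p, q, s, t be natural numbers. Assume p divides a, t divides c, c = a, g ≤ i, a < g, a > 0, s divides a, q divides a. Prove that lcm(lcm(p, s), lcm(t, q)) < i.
p divides a and s divides a, so lcm(p, s) divides a. Since c = a and t divides c, t divides a. Since q divides a, lcm(t, q) divides a. Since lcm(p, s) divides a, lcm(lcm(p, s), lcm(t, q)) divides a. Since a > 0, lcm(lcm(p, s), lcm(t, q)) ≤ a. a < g and g ≤ i, therefore a < i. lcm(lcm(p, s), lcm(t, q)) ≤ a, so lcm(lcm(p, s), lcm(t, q)) < i.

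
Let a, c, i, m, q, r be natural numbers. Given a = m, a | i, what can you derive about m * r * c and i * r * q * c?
m * r * c | i * r * q * c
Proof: a = m and a | i, thus m | i. Then m * r | i * r. Then m * r | i * r * q. Then m * r * c | i * r * q * c.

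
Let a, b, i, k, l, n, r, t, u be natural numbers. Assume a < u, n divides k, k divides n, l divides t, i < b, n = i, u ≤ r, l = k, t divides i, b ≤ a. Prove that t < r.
k divides n and n divides k, thus k = n. l = k, so l = n. Since n = i, l = i. l divides t, so i divides t. t divides i, so i = t. Because i < b, t < b. From a < u and u ≤ r, a < r. b ≤ a, so b < r. Since t < b, t < r.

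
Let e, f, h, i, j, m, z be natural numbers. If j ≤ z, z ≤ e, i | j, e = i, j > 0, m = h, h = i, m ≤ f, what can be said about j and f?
j ≤ f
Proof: Because i | j and j > 0, i ≤ j. e = i and z ≤ e, hence z ≤ i. j ≤ z, so j ≤ i. Because i ≤ j, i = j. h = i, so h = j. m = h and m ≤ f, hence h ≤ f. h = j, so j ≤ f.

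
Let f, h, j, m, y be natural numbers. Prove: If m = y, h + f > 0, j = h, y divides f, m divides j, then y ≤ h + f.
From j = h and m divides j, m divides h. Since m = y, y divides h. Because y divides f, y divides h + f. Since h + f > 0, y ≤ h + f.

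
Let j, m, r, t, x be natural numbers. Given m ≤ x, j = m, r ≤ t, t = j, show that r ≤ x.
t = j and j = m, so t = m. r ≤ t, so r ≤ m. Since m ≤ x, r ≤ x.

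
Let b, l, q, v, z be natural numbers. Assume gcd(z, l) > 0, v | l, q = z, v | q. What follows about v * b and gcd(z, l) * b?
v * b ≤ gcd(z, l) * b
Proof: From q = z and v | q, v | z. Since v | l, v | gcd(z, l). From gcd(z, l) > 0, v ≤ gcd(z, l). Then v * b ≤ gcd(z, l) * b.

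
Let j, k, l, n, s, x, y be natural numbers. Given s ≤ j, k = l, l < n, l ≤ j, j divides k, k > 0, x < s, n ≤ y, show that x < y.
x < s and s ≤ j, so x < j. j divides k and k > 0, therefore j ≤ k. Since k = l, j ≤ l. l ≤ j, so l = j. From l < n, j < n. x < j, so x < n. Since n ≤ y, x < y.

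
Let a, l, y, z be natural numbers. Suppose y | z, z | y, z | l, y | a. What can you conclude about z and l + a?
z | l + a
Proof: From y | z and z | y, y = z. Since y | a, z | a. Since z | l, z | l + a.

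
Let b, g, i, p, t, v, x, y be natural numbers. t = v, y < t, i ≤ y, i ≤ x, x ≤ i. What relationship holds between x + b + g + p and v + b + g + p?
x + b + g + p < v + b + g + p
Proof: i ≤ x and x ≤ i, hence i = x. t = v and y < t, therefore y < v. i ≤ y, so i < v. Since i = x, x < v. Then x + b < v + b. Then x + b + g < v + b + g. Then x + b + g + p < v + b + g + p.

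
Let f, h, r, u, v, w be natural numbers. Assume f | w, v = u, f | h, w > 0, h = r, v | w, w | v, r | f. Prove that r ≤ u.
From w | v and v | w, w = v. Because v = u, w = u. h = r and f | h, thus f | r. Because r | f, f = r. Because f | w and w > 0, f ≤ w. Because f = r, r ≤ w. w = u, so r ≤ u.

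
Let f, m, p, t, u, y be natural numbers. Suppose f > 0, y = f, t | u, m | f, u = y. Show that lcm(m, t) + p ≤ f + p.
Since u = y and t | u, t | y. Since y = f, t | f. m | f, so lcm(m, t) | f. f > 0, so lcm(m, t) ≤ f. Then lcm(m, t) + p ≤ f + p.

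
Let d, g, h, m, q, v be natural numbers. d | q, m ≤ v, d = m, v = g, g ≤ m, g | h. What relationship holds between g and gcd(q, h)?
g | gcd(q, h)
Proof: v = g and m ≤ v, thus m ≤ g. g ≤ m, so m = g. d = m, so d = g. Since d | q, g | q. Since g | h, g | gcd(q, h).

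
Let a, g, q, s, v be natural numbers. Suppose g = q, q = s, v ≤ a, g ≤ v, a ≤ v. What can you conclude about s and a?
s ≤ a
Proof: v ≤ a and a ≤ v, thus v = a. g = q and g ≤ v, so q ≤ v. Since q = s, s ≤ v. v = a, so s ≤ a.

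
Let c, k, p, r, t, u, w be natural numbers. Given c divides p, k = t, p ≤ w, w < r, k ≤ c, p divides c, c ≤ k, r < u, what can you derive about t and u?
t < u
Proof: Since p divides c and c divides p, p = c. Since c ≤ k and k ≤ c, c = k. Since p = c, p = k. Since k = t, p = t. Since p ≤ w and w < r, p < r. From r < u, p < u. Because p = t, t < u.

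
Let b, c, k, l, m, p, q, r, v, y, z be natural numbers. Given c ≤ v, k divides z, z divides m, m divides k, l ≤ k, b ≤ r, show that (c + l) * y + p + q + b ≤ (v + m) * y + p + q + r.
Because k divides z and z divides m, k divides m. Since m divides k, k = m. l ≤ k, so l ≤ m. Since c ≤ v, c + l ≤ v + m. By multiplying by a non-negative, (c + l) * y ≤ (v + m) * y. Then (c + l) * y + p ≤ (v + m) * y + p. Then (c + l) * y + p + q ≤ (v + m) * y + p + q. Since b ≤ r, (c + l) * y + p + q + b ≤ (v + m) * y + p + q + r.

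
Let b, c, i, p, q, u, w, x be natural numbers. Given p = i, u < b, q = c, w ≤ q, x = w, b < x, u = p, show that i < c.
From u = p and p = i, u = i. Because x = w and b < x, b < w. u < b, so u < w. Since q = c and w ≤ q, w ≤ c. u < w, so u < c. u = i, so i < c.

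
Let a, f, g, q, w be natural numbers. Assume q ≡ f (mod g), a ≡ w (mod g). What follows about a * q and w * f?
a * q ≡ w * f (mod g)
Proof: a ≡ w (mod g) and q ≡ f (mod g). By multiplying congruences, a * q ≡ w * f (mod g).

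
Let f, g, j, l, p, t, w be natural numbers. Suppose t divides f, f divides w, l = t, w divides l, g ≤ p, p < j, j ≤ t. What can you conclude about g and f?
g < f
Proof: Because l = t and w divides l, w divides t. From f divides w, f divides t. t divides f, so t = f. p < j and j ≤ t, thus p < t. g ≤ p, so g < t. t = f, so g < f.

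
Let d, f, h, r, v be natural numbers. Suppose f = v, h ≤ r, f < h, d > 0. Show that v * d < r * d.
f < h and h ≤ r, thus f < r. Since f = v, v < r. Combining with d > 0, by multiplying by a positive, v * d < r * d.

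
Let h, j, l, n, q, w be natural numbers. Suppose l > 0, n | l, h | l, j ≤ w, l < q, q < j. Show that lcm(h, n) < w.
h | l and n | l, hence lcm(h, n) | l. Since l > 0, lcm(h, n) ≤ l. l < q and q < j, therefore l < j. From lcm(h, n) ≤ l, lcm(h, n) < j. Since j ≤ w, lcm(h, n) < w.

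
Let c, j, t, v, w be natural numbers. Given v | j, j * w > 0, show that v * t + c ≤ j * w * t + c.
v | j, therefore v | j * w. j * w > 0, so v ≤ j * w. Then v * t ≤ j * w * t. Then v * t + c ≤ j * w * t + c.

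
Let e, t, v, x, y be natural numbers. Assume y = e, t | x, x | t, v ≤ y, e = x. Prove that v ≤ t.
Because x | t and t | x, x = t. y = e and e = x, so y = x. From v ≤ y, v ≤ x. Since x = t, v ≤ t.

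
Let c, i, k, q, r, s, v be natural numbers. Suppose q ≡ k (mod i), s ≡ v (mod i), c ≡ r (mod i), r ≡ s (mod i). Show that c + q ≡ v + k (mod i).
c ≡ r (mod i) and r ≡ s (mod i), hence c ≡ s (mod i). Since s ≡ v (mod i), c ≡ v (mod i). Combining with q ≡ k (mod i), by adding congruences, c + q ≡ v + k (mod i).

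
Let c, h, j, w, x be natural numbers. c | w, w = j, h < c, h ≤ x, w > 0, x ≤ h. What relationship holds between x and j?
x < j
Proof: h ≤ x and x ≤ h, therefore h = x. Since h < c, x < c. Because c | w and w > 0, c ≤ w. Since x < c, x < w. w = j, so x < j.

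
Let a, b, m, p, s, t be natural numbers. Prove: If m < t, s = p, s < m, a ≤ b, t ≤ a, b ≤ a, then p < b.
Because a ≤ b and b ≤ a, a = b. s < m and m < t, hence s < t. t ≤ a, so s < a. s = p, so p < a. Since a = b, p < b.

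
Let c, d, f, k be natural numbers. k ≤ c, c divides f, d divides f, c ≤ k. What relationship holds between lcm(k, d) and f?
lcm(k, d) divides f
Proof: From c ≤ k and k ≤ c, c = k. From c divides f, k divides f. Because d divides f, lcm(k, d) divides f.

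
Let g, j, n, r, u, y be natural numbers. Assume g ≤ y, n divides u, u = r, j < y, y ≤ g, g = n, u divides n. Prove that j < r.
n divides u and u divides n, hence n = u. g = n, so g = u. u = r, so g = r. y ≤ g and g ≤ y, therefore y = g. From j < y, j < g. g = r, so j < r.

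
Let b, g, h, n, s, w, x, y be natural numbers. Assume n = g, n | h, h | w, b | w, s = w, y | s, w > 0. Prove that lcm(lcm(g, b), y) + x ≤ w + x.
Since n | h and h | w, n | w. From n = g, g | w. Since b | w, lcm(g, b) | w. s = w and y | s, so y | w. lcm(g, b) | w, so lcm(lcm(g, b), y) | w. w > 0, so lcm(lcm(g, b), y) ≤ w. Then lcm(lcm(g, b), y) + x ≤ w + x.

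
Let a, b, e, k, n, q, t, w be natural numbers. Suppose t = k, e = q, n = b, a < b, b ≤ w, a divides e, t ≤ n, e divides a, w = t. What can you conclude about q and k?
q < k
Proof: a divides e and e divides a, thus a = e. e = q, so a = q. Since w = t and b ≤ w, b ≤ t. Because n = b and t ≤ n, t ≤ b. b ≤ t, so b = t. a < b, so a < t. Since a = q, q < t. t = k, so q < k.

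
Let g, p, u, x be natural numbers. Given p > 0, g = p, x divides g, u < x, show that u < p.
g = p and x divides g, hence x divides p. p > 0, so x ≤ p. Since u < x, u < p.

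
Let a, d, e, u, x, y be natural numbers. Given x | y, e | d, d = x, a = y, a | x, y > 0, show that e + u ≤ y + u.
a = y and a | x, so y | x. x | y, so x = y. Since d = x, d = y. e | d, so e | y. Since y > 0, e ≤ y. Then e + u ≤ y + u.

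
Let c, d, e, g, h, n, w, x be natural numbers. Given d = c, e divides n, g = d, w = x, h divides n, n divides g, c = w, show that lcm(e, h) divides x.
e divides n and h divides n, therefore lcm(e, h) divides n. From d = c and c = w, d = w. w = x, so d = x. Since g = d and n divides g, n divides d. From d = x, n divides x. From lcm(e, h) divides n, lcm(e, h) divides x.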